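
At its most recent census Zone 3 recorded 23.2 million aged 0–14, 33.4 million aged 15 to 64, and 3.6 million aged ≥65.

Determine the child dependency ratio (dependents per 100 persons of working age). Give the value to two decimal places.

Youth dependency ratio: 69.46

Youth dependency ratio = 23.2 / 33.4 × 100 = 69.46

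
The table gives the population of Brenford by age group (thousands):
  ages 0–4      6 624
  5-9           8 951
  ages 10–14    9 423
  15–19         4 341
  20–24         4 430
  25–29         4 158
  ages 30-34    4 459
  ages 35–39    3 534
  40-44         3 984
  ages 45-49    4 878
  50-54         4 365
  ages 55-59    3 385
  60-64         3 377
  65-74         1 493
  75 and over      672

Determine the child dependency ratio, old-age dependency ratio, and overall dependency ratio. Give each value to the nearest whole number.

0–14: 6 624 + 8 951 + 9 423 = 24 998
15–64: 4 341 + 4 430 + 4 158 + 4 459 + 3 534 + 3 984 + 4 878 + 4 365 + 3 385 + 3 377 = 40 911
65+: 1 493 + 672 = 2 165
Youth dependency ratio = 24 998 / 40 911 × 100 = 61
Old-age dependency ratio = 2 165 / 40 911 × 100 = 5
Total dependency ratio = (24 998 + 2 165) / 40 911 × 100 = 27 163 / 40 911 × 100 = 66

Youth dependency ratio: 61
Old-age dependency ratio: 5
Total dependency ratio: 66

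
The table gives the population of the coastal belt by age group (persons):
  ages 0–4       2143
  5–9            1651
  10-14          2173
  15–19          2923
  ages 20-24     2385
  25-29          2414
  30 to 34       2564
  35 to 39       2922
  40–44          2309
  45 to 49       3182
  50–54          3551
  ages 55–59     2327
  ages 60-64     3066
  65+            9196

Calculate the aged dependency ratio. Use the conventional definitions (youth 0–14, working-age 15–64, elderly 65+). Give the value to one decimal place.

0–14: 2143 + 1651 + 2173 = 5967
15–64: 2923 + 2385 + 2414 + 2564 + 2922 + 2309 + 3182 + 3551 + 2327 + 3066 = 27643
65+: 9196
Old-age dependency ratio = 9196 / 27643 × 100 = 33.3

Old-age dependency ratio: 33.3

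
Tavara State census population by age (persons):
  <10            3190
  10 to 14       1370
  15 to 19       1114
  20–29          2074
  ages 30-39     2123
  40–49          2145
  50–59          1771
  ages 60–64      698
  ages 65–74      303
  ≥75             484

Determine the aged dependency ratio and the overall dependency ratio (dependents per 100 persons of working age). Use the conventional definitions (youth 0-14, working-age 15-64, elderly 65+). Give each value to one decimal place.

0–14: 3190 + 1370 = 4560
15–64: 1114 + 2074 + 2123 + 2145 + 1771 + 698 = 9925
65+: 303 + 484 = 787
Old-age dependency ratio = 787 / 9925 × 100 = 7.9
Total dependency ratio = (4560 + 787) / 9925 × 100 = 5347 / 9925 × 100 = 53.9

Old-age dependency ratio: 7.9
Total dependency ratio: 53.9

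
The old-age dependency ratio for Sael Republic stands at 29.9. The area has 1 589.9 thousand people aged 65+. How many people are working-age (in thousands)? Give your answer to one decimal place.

Working-age: 5 317.4

Old-age dependency ratio = elderly / working-age × 100
29.9 = 1 589.9 / W × 100
⇒ 5 317.4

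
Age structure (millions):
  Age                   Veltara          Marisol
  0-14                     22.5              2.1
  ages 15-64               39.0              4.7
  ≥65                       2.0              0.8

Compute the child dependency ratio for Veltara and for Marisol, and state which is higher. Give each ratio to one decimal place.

Veltara: 57.7
Marisol: 44.7
Higher: Veltara

Veltara: 22.5 / 39.0 × 100 = 57.7
Marisol: 2.1 / 4.7 × 100 = 44.7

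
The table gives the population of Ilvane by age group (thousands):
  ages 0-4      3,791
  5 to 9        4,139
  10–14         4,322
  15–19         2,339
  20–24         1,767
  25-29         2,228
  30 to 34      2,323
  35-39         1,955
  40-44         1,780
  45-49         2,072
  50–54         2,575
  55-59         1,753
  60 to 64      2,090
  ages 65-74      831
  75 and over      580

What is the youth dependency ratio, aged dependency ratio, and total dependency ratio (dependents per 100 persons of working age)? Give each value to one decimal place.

Youth dependency ratio: 58.7
Old-age dependency ratio: 6.8
Total dependency ratio: 65.4

0–14: 3,791 + 4,139 + 4,322 = 12,252
15–64: 2,339 + 1,767 + 2,228 + 2,323 + 1,955 + 1,780 + 2,072 + 2,575 + 1,753 + 2,090 = 20,882
65+: 831 + 580 = 1,411
Youth dependency ratio = 12,252 / 20,882 × 100 = 58.7
Old-age dependency ratio = 1,411 / 20,882 × 100 = 6.8
Total dependency ratio = (12,252 + 1,411) / 20,882 × 100 = 13,663 / 20,882 × 100 = 65.4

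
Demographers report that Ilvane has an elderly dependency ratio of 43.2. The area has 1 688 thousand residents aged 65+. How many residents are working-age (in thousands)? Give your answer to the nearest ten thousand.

Old-age dependency ratio = elderly / working-age × 100
43.2 = 1 688 / W × 100
⇒ 3 910

Working-age: 3 910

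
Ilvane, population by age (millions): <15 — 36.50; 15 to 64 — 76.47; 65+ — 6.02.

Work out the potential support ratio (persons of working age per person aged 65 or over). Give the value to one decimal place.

Potential support ratio: 12.7

Potential support ratio = 76.47 / 6.02 = 12.7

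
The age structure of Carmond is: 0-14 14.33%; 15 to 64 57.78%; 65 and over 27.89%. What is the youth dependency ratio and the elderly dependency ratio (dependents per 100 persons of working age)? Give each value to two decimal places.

Youth dependency ratio = 14.33 / 57.78 × 100 = 24.80
Old-age dependency ratio = 27.89 / 57.78 × 100 = 48.27

Youth dependency ratio: 24.80
Old-age dependency ratio: 48.27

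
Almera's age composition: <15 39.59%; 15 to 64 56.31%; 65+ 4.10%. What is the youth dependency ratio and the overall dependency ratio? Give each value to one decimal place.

Youth dependency ratio: 70.3
Total dependency ratio: 77.6

Youth dependency ratio = 39.59 / 56.31 × 100 = 70.3
Total dependency ratio = (39.59 + 4.10) / 56.31 × 100 = 43.69 / 56.31 × 100 = 77.6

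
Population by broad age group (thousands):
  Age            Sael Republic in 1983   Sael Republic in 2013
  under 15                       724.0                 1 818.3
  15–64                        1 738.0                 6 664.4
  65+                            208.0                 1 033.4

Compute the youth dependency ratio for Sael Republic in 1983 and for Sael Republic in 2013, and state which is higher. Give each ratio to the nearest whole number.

Sael Republic in 1983: 724.0 / 1 738.0 × 100 = 42
Sael Republic in 2013: 1 818.3 / 6 664.4 × 100 = 27

Sael Republic in 1983: 42
Sael Republic in 2013: 27
Higher: Sael Republic in 1983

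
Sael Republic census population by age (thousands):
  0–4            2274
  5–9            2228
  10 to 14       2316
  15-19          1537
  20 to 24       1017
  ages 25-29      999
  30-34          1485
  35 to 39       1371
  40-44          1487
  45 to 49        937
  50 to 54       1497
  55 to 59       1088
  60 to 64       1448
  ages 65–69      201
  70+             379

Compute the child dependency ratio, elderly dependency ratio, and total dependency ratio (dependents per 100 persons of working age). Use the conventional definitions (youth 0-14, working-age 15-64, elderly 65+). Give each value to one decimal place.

0–14: 2274 + 2228 + 2316 = 6818
15–64: 1537 + 1017 + 999 + 1485 + 1371 + 1487 + 937 + 1497 + 1088 + 1448 = 12866
65+: 201 + 379 = 580
Youth dependency ratio = 6818 / 12866 × 100 = 53.0
Old-age dependency ratio = 580 / 12866 × 100 = 4.5
Total dependency ratio = (6818 + 580) / 12866 × 100 = 7398 / 12866 × 100 = 57.5

Youth dependency ratio: 53.0
Old-age dependency ratio: 4.5
Total dependency ratio: 57.5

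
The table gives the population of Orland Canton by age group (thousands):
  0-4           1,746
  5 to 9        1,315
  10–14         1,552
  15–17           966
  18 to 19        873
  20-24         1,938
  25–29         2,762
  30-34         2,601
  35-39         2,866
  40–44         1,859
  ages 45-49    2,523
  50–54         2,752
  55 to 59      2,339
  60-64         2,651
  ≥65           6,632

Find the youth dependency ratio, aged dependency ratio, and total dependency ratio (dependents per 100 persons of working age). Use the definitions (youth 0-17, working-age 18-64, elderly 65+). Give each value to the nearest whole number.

Youth dependency ratio: 24
Old-age dependency ratio: 29
Total dependency ratio: 53

0–17: 1,746 + 1,315 + 1,552 + 966 = 5,579
18–64: 873 + 1,938 + 2,762 + 2,601 + 2,866 + 1,859 + 2,523 + 2,752 + 2,339 + 2,651 = 23,164
65+: 6,632
Youth dependency ratio = 5,579 / 23,164 × 100 = 24
Old-age dependency ratio = 6,632 / 23,164 × 100 = 29
Total dependency ratio = (5,579 + 6,632) / 23,164 × 100 = 12,211 / 23,164 × 100 = 53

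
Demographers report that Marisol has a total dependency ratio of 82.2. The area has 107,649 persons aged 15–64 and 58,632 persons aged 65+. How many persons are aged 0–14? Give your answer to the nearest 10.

Total dependency ratio = (youth + elderly) / working-age × 100
82.2 = (Y + 58,632) / 107,649 × 100
⇒ 29,860

Aged 0–14: 29,860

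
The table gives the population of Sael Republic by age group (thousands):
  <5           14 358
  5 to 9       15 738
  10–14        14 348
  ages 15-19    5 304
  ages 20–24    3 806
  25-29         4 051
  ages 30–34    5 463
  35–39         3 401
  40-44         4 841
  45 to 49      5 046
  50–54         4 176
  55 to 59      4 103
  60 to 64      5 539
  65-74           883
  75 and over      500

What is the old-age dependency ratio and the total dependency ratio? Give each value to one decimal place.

Old-age dependency ratio: 3.0
Total dependency ratio: 100.2

0–14: 14 358 + 15 738 + 14 348 = 44 444
15–64: 5 304 + 3 806 + 4 051 + 5 463 + 3 401 + 4 841 + 5 046 + 4 176 + 4 103 + 5 539 = 45 730
65+: 883 + 500 = 1 383
Old-age dependency ratio = 1 383 / 45 730 × 100 = 3.0
Total dependency ratio = (44 444 + 1 383) / 45 730 × 100 = 45 827 / 45 730 × 100 = 100.2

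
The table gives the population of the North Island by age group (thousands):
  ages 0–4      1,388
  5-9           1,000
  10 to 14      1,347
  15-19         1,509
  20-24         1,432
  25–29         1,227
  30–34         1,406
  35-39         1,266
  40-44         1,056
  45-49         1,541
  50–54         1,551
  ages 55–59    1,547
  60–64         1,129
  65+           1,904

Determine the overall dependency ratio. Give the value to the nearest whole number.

0–14: 1,388 + 1,000 + 1,347 = 3,735
15–64: 1,509 + 1,432 + 1,227 + 1,406 + 1,266 + 1,056 + 1,541 + 1,551 + 1,547 + 1,129 = 13,664
65+: 1,904
Total dependency ratio = (3,735 + 1,904) / 13,664 × 100 = 5,639 / 13,664 × 100 = 41

Total dependency ratio: 41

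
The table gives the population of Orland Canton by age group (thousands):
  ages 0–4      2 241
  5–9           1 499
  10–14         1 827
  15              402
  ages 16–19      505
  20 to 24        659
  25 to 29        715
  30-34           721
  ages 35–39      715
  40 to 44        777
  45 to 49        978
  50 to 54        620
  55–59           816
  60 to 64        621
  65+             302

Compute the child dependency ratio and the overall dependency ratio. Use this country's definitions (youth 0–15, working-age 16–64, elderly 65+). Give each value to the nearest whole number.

Youth dependency ratio: 84
Total dependency ratio: 88

0–15: 2 241 + 1 499 + 1 827 + 402 = 5 969
16–64: 505 + 659 + 715 + 721 + 715 + 777 + 978 + 620 + 816 + 621 = 7 127
65+: 302
Youth dependency ratio = 5 969 / 7 127 × 100 = 84
Total dependency ratio = (5 969 + 302) / 7 127 × 100 = 6 271 / 7 127 × 100 = 88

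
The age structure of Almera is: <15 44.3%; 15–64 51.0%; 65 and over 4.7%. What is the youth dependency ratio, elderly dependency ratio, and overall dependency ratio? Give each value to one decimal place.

Youth dependency ratio: 86.9
Old-age dependency ratio: 9.2
Total dependency ratio: 96.1

Youth dependency ratio = 44.3 / 51.0 × 100 = 86.9
Old-age dependency ratio = 4.7 / 51.0 × 100 = 9.2
Total dependency ratio = (44.3 + 4.7) / 51.0 × 100 = 49.0 / 51.0 × 100 = 96.1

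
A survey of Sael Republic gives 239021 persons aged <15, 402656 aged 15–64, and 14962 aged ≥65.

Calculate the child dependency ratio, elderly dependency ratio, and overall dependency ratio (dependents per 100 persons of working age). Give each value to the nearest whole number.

Youth dependency ratio = 239021 / 402656 × 100 = 59
Old-age dependency ratio = 14962 / 402656 × 100 = 4
Total dependency ratio = (239021 + 14962) / 402656 × 100 = 253983 / 402656 × 100 = 63

Youth dependency ratio: 59
Old-age dependency ratio: 4
Total dependency ratio: 63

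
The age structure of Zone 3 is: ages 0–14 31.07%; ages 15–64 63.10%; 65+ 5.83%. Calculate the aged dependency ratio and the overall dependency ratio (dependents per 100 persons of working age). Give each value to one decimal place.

Old-age dependency ratio = 5.83 / 63.10 × 100 = 9.2
Total dependency ratio = (31.07 + 5.83) / 63.10 × 100 = 36.90 / 63.10 × 100 = 58.5

Old-age dependency ratio: 9.2
Total dependency ratio: 58.5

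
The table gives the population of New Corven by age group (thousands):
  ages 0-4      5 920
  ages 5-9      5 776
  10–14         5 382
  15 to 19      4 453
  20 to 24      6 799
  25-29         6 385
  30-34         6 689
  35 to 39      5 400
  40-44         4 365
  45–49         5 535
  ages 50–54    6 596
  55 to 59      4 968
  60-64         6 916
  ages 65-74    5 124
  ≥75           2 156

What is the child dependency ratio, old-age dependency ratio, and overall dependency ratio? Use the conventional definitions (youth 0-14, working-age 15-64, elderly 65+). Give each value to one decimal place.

0–14: 5 920 + 5 776 + 5 382 = 17 078
15–64: 4 453 + 6 799 + 6 385 + 6 689 + 5 400 + 4 365 + 5 535 + 6 596 + 4 968 + 6 916 = 58 106
65+: 5 124 + 2 156 = 7 280
Youth dependency ratio = 17 078 / 58 106 × 100 = 29.4
Old-age dependency ratio = 7 280 / 58 106 × 100 = 12.5
Total dependency ratio = (17 078 + 7 280) / 58 106 × 100 = 24 358 / 58 106 × 100 = 41.9

Youth dependency ratio: 29.4
Old-age dependency ratio: 12.5
Total dependency ratio: 41.9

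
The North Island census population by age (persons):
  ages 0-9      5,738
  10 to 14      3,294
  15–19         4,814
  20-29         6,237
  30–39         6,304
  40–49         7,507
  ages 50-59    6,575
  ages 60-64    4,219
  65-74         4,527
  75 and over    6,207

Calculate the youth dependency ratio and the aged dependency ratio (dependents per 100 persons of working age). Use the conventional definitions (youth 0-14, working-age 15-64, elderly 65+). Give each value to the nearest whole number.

0–14: 5,738 + 3,294 = 9,032
15–64: 4,814 + 6,237 + 6,304 + 7,507 + 6,575 + 4,219 = 35,656
65+: 4,527 + 6,207 = 10,734
Youth dependency ratio = 9,032 / 35,656 × 100 = 25
Old-age dependency ratio = 10,734 / 35,656 × 100 = 30

Youth dependency ratio: 25
Old-age dependency ratio: 30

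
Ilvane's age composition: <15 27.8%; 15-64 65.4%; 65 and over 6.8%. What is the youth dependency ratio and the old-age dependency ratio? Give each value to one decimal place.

Youth dependency ratio = 27.8 / 65.4 × 100 = 42.5
Old-age dependency ratio = 6.8 / 65.4 × 100 = 10.4

Youth dependency ratio: 42.5
Old-age dependency ratio: 10.4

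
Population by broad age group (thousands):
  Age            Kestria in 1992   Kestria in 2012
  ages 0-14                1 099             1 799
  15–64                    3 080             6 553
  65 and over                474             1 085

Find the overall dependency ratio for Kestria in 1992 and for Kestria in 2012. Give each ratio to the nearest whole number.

Kestria in 1992: (1 099 + 474) / 3 080 × 100 = 1 573 / 3 080 × 100 = 51
Kestria in 2012: (1 799 + 1 085) / 6 553 × 100 = 2 884 / 6 553 × 100 = 44

Kestria in 1992: 51
Kestria in 2012: 44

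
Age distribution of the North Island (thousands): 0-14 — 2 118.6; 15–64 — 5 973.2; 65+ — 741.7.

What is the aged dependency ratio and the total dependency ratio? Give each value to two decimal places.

Old-age dependency ratio = 741.7 / 5 973.2 × 100 = 12.42
Total dependency ratio = (2 118.6 + 741.7) / 5 973.2 × 100 = 2 860.3 / 5 973.2 × 100 = 47.89

Old-age dependency ratio: 12.42
Total dependency ratio: 47.89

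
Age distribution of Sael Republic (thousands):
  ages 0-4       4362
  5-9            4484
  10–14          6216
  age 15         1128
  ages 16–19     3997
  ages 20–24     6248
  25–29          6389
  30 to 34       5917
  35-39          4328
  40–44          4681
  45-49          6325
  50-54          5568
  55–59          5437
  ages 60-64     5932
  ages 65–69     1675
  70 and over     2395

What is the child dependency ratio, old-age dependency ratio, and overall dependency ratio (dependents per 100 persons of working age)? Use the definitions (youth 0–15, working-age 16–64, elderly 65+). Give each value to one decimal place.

0–15: 4362 + 4484 + 6216 + 1128 = 16190
16–64: 3997 + 6248 + 6389 + 5917 + 4328 + 4681 + 6325 + 5568 + 5437 + 5932 = 54822
65+: 1675 + 2395 = 4070
Youth dependency ratio = 16190 / 54822 × 100 = 29.5
Old-age dependency ratio = 4070 / 54822 × 100 = 7.4
Total dependency ratio = (16190 + 4070) / 54822 × 100 = 20260 / 54822 × 100 = 37.0

Youth dependency ratio: 29.5
Old-age dependency ratio: 7.4
Total dependency ratio: 37.0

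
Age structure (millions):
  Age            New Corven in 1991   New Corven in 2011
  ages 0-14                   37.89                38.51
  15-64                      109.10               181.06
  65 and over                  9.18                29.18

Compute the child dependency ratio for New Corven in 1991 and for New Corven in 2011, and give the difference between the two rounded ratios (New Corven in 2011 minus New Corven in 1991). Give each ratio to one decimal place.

New Corven in 1991: 34.7
New Corven in 2011: 21.3
Difference: -13.4

New Corven in 1991: 37.89 / 109.10 × 100 = 34.7
New Corven in 2011: 38.51 / 181.06 × 100 = 21.3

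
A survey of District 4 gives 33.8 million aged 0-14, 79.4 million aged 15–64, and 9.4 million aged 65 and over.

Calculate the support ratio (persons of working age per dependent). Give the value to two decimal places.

Support ratio = 79.4 / (33.8 + 9.4) = 79.4 / 43.2 = 1.84

Support ratio: 1.84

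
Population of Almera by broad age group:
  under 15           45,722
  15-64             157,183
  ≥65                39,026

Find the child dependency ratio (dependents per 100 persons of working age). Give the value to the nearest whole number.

Youth dependency ratio: 29

Youth dependency ratio = 45,722 / 157,183 × 100 = 29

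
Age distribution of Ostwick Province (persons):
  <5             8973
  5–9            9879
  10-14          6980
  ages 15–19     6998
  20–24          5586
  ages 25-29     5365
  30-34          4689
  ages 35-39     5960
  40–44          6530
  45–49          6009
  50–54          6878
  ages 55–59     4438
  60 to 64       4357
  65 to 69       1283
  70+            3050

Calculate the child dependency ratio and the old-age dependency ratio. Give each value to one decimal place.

0–14: 8973 + 9879 + 6980 = 25832
15–64: 6998 + 5586 + 5365 + 4689 + 5960 + 6530 + 6009 + 6878 + 4438 + 4357 = 56810
65+: 1283 + 3050 = 4333
Youth dependency ratio = 25832 / 56810 × 100 = 45.5
Old-age dependency ratio = 4333 / 56810 × 100 = 7.6

Youth dependency ratio: 45.5
Old-age dependency ratio: 7.6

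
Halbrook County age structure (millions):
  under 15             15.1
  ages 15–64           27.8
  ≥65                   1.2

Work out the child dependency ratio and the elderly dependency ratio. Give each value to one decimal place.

Youth dependency ratio = 15.1 / 27.8 × 100 = 54.3
Old-age dependency ratio = 1.2 / 27.8 × 100 = 4.3

Youth dependency ratio: 54.3
Old-age dependency ratio: 4.3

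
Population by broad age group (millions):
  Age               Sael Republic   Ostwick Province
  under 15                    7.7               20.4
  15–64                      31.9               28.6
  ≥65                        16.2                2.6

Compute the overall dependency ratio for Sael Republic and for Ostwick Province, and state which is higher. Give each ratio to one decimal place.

Sael Republic: (7.7 + 16.2) / 31.9 × 100 = 23.9 / 31.9 × 100 = 74.9
Ostwick Province: (20.4 + 2.6) / 28.6 × 100 = 23.0 / 28.6 × 100 = 80.4

Sael Republic: 74.9
Ostwick Province: 80.4
Higher: Ostwick Province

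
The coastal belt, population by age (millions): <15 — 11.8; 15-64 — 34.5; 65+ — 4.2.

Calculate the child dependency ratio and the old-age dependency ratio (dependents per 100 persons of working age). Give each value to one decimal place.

Youth dependency ratio = 11.8 / 34.5 × 100 = 34.2
Old-age dependency ratio = 4.2 / 34.5 × 100 = 12.2

Youth dependency ratio: 34.2
Old-age dependency ratio: 12.2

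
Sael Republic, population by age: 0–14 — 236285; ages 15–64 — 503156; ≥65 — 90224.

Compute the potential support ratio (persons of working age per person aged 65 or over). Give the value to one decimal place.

Potential support ratio: 5.6

Potential support ratio = 503156 / 90224 = 5.6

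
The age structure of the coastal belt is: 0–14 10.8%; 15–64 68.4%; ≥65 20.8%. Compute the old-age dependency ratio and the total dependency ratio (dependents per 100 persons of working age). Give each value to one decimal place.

Old-age dependency ratio: 30.4
Total dependency ratio: 46.2

Old-age dependency ratio = 20.8 / 68.4 × 100 = 30.4
Total dependency ratio = (10.8 + 20.8) / 68.4 × 100 = 31.6 / 68.4 × 100 = 46.2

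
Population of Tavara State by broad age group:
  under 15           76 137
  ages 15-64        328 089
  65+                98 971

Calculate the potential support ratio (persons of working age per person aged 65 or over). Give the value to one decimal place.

Potential support ratio: 3.3

Potential support ratio = 328 089 / 98 971 = 3.3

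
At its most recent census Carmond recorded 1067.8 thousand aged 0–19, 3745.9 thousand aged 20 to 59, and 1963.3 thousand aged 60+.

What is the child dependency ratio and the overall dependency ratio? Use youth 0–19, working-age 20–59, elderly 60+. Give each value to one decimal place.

Youth dependency ratio = 1067.8 / 3745.9 × 100 = 28.5
Total dependency ratio = (1067.8 + 1963.3) / 3745.9 × 100 = 3031.1 / 3745.9 × 100 = 80.9

Youth dependency ratio: 28.5
Total dependency ratio: 80.9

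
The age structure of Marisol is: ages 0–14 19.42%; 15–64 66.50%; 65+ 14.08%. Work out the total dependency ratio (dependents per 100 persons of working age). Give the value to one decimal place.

Total dependency ratio = (19.42 + 14.08) / 66.50 × 100 = 33.50 / 66.50 × 100 = 50.4

Total dependency ratio: 50.4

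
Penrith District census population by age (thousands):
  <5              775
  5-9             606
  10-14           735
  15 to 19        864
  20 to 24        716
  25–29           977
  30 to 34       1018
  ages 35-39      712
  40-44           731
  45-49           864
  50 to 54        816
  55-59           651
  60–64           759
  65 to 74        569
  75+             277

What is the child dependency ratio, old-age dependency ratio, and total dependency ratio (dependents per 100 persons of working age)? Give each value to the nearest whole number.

Youth dependency ratio: 26
Old-age dependency ratio: 10
Total dependency ratio: 37

0–14: 775 + 606 + 735 = 2116
15–64: 864 + 716 + 977 + 1018 + 712 + 731 + 864 + 816 + 651 + 759 = 8108
65+: 569 + 277 = 846
Youth dependency ratio = 2116 / 8108 × 100 = 26
Old-age dependency ratio = 846 / 8108 × 100 = 10
Total dependency ratio = (2116 + 846) / 8108 × 100 = 2962 / 8108 × 100 = 37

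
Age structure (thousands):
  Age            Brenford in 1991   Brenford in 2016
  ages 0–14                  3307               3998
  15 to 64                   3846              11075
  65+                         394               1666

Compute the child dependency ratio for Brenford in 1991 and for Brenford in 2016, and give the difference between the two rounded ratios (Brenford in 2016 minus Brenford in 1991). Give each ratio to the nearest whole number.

Brenford in 1991: 86
Brenford in 2016: 36
Difference: -50

Brenford in 1991: 3307 / 3846 × 100 = 86
Brenford in 2016: 3998 / 11075 × 100 = 36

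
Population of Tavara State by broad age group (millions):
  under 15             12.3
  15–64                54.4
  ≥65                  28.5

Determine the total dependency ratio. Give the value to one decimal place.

Total dependency ratio = (12.3 + 28.5) / 54.4 × 100 = 40.8 / 54.4 × 100 = 75.0

Total dependency ratio: 75.0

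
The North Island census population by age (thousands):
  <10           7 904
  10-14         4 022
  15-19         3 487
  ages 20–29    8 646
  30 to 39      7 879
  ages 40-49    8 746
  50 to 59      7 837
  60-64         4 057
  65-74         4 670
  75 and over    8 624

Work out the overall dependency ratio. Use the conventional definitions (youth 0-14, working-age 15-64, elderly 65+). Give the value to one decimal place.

0–14: 7 904 + 4 022 = 11 926
15–64: 3 487 + 8 646 + 7 879 + 8 746 + 7 837 + 4 057 = 40 652
65+: 4 670 + 8 624 = 13 294
Total dependency ratio = (11 926 + 13 294) / 40 652 × 100 = 25 220 / 40 652 × 100 = 62.0

Total dependency ratio: 62.0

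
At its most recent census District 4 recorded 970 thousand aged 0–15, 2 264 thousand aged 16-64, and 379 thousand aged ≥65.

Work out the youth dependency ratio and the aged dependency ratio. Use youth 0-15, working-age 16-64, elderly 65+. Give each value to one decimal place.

Youth dependency ratio: 42.8
Old-age dependency ratio: 16.7

Youth dependency ratio = 970 / 2 264 × 100 = 42.8
Old-age dependency ratio = 379 / 2 264 × 100 = 16.7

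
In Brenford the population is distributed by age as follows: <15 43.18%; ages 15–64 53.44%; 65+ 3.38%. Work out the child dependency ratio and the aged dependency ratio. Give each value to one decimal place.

Youth dependency ratio: 80.8
Old-age dependency ratio: 6.3

Youth dependency ratio = 43.18 / 53.44 × 100 = 80.8
Old-age dependency ratio = 3.38 / 53.44 × 100 = 6.3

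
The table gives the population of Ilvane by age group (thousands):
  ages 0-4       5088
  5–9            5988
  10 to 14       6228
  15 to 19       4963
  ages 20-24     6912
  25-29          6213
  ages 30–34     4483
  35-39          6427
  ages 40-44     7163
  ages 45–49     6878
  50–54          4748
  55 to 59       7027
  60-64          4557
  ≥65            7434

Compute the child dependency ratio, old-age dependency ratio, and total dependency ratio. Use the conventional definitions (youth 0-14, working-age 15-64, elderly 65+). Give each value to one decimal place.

Youth dependency ratio: 29.1
Old-age dependency ratio: 12.5
Total dependency ratio: 41.7

0–14: 5088 + 5988 + 6228 = 17304
15–64: 4963 + 6912 + 6213 + 4483 + 6427 + 7163 + 6878 + 4748 + 7027 + 4557 = 59371
65+: 7434
Youth dependency ratio = 17304 / 59371 × 100 = 29.1
Old-age dependency ratio = 7434 / 59371 × 100 = 12.5
Total dependency ratio = (17304 + 7434) / 59371 × 100 = 24738 / 59371 × 100 = 41.7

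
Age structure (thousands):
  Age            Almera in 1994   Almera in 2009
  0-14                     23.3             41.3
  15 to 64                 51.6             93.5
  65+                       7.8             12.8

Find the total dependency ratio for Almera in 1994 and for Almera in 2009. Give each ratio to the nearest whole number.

Almera in 1994: 60
Almera in 2009: 58

Almera in 1994: (23.3 + 7.8) / 51.6 × 100 = 31.1 / 51.6 × 100 = 60
Almera in 2009: (41.3 + 12.8) / 93.5 × 100 = 54.1 / 93.5 × 100 = 58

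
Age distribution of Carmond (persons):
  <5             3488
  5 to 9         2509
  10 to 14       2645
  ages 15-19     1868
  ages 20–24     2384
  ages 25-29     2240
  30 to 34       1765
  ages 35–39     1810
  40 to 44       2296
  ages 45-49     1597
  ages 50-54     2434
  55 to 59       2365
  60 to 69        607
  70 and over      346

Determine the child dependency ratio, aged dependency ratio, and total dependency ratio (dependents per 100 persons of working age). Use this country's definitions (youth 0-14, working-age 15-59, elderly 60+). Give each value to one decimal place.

0–14: 3488 + 2509 + 2645 = 8642
15–59: 1868 + 2384 + 2240 + 1765 + 1810 + 2296 + 1597 + 2434 + 2365 = 18759
60+: 607 + 346 = 953
Youth dependency ratio = 8642 / 18759 × 100 = 46.1
Old-age dependency ratio = 953 / 18759 × 100 = 5.1
Total dependency ratio = (8642 + 953) / 18759 × 100 = 9595 / 18759 × 100 = 51.1

Youth dependency ratio: 46.1
Old-age dependency ratio: 5.1
Total dependency ratio: 51.1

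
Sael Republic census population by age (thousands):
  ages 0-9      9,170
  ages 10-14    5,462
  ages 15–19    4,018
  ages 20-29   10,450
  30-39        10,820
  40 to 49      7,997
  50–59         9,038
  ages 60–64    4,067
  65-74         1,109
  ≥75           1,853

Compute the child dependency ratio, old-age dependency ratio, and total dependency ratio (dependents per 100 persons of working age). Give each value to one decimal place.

Youth dependency ratio: 31.5
Old-age dependency ratio: 6.4
Total dependency ratio: 37.9

0–14: 9,170 + 5,462 = 14,632
15–64: 4,018 + 10,450 + 10,820 + 7,997 + 9,038 + 4,067 = 46,390
65+: 1,109 + 1,853 = 2,962
Youth dependency ratio = 14,632 / 46,390 × 100 = 31.5
Old-age dependency ratio = 2,962 / 46,390 × 100 = 6.4
Total dependency ratio = (14,632 + 2,962) / 46,390 × 100 = 17,594 / 46,390 × 100 = 37.9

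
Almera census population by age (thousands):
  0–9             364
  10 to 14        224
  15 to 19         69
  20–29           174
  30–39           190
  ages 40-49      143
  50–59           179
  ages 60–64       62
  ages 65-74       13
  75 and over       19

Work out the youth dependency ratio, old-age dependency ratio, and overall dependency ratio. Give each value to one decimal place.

Youth dependency ratio: 72.0
Old-age dependency ratio: 3.9
Total dependency ratio: 75.9

0–14: 364 + 224 = 588
15–64: 69 + 174 + 190 + 143 + 179 + 62 = 817
65+: 13 + 19 = 32
Youth dependency ratio = 588 / 817 × 100 = 72.0
Old-age dependency ratio = 32 / 817 × 100 = 3.9
Total dependency ratio = (588 + 32) / 817 × 100 = 620 / 817 × 100 = 75.9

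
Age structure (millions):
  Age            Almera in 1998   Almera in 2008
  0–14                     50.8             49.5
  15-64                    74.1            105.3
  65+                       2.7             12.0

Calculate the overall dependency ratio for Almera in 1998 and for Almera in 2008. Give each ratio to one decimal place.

Almera in 1998: 72.2
Almera in 2008: 58.4

Almera in 1998: (50.8 + 2.7) / 74.1 × 100 = 53.5 / 74.1 × 100 = 72.2
Almera in 2008: (49.5 + 12.0) / 105.3 × 100 = 61.5 / 105.3 × 100 = 58.4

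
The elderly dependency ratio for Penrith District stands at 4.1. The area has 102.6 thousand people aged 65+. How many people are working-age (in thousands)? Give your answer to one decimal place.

Old-age dependency ratio = elderly / working-age × 100
4.1 = 102.6 / W × 100
⇒ 2 502.4

Working-age: 2 502.4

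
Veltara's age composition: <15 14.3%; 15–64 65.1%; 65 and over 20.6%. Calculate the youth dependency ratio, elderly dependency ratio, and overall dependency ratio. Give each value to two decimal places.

Youth dependency ratio = 14.3 / 65.1 × 100 = 21.97
Old-age dependency ratio = 20.6 / 65.1 × 100 = 31.64
Total dependency ratio = (14.3 + 20.6) / 65.1 × 100 = 34.9 / 65.1 × 100 = 53.61

Youth dependency ratio: 21.97
Old-age dependency ratio: 31.64
Total dependency ratio: 53.61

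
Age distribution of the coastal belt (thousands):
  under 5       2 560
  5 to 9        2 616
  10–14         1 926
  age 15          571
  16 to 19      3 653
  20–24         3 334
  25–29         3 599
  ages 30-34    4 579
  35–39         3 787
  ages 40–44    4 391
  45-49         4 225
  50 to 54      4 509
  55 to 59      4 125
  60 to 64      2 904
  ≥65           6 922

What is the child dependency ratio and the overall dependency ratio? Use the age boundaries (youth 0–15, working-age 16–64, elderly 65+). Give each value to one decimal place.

Youth dependency ratio: 19.6
Total dependency ratio: 37.3

0–15: 2 560 + 2 616 + 1 926 + 571 = 7 673
16–64: 3 653 + 3 334 + 3 599 + 4 579 + 3 787 + 4 391 + 4 225 + 4 509 + 4 125 + 2 904 = 39 106
65+: 6 922
Youth dependency ratio = 7 673 / 39 106 × 100 = 19.6
Total dependency ratio = (7 673 + 6 922) / 39 106 × 100 = 14 595 / 39 106 × 100 = 37.3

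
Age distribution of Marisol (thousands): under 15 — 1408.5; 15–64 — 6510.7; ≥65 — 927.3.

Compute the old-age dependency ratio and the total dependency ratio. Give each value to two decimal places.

Old-age dependency ratio = 927.3 / 6510.7 × 100 = 14.24
Total dependency ratio = (1408.5 + 927.3) / 6510.7 × 100 = 2335.8 / 6510.7 × 100 = 35.88

Old-age dependency ratio: 14.24
Total dependency ratio: 35.88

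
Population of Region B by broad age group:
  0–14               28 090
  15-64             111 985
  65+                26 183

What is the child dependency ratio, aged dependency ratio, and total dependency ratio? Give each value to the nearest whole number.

Youth dependency ratio: 25
Old-age dependency ratio: 23
Total dependency ratio: 48

Youth dependency ratio = 28 090 / 111 985 × 100 = 25
Old-age dependency ratio = 26 183 / 111 985 × 100 = 23
Total dependency ratio = (28 090 + 26 183) / 111 985 × 100 = 54 273 / 111 985 × 100 = 48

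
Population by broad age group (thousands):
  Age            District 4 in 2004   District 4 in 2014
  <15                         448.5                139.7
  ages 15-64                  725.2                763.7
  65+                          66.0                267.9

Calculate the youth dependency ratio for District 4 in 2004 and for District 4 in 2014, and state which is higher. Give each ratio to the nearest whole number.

District 4 in 2004: 62
District 4 in 2014: 18
Higher: District 4 in 2004

District 4 in 2004: 448.5 / 725.2 × 100 = 62
District 4 in 2014: 139.7 / 763.7 × 100 = 18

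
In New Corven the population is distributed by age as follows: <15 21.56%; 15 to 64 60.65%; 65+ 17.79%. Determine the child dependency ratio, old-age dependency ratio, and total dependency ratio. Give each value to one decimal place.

Youth dependency ratio: 35.5
Old-age dependency ratio: 29.3
Total dependency ratio: 64.9

Youth dependency ratio = 21.56 / 60.65 × 100 = 35.5
Old-age dependency ratio = 17.79 / 60.65 × 100 = 29.3
Total dependency ratio = (21.56 + 17.79) / 60.65 × 100 = 39.35 / 60.65 × 100 = 64.9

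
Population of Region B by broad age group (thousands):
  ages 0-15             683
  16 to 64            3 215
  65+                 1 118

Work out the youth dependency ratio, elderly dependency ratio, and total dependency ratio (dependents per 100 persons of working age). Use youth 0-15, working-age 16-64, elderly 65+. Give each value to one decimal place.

Youth dependency ratio: 21.2
Old-age dependency ratio: 34.8
Total dependency ratio: 56.0

Youth dependency ratio = 683 / 3 215 × 100 = 21.2
Old-age dependency ratio = 1 118 / 3 215 × 100 = 34.8
Total dependency ratio = (683 + 1 118) / 3 215 × 100 = 1 801 / 3 215 × 100 = 56.0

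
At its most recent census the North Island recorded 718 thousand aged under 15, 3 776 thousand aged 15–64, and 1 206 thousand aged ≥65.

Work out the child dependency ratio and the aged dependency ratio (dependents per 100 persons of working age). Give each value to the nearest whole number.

Youth dependency ratio: 19
Old-age dependency ratio: 32

Youth dependency ratio = 718 / 3 776 × 100 = 19
Old-age dependency ratio = 1 206 / 3 776 × 100 = 32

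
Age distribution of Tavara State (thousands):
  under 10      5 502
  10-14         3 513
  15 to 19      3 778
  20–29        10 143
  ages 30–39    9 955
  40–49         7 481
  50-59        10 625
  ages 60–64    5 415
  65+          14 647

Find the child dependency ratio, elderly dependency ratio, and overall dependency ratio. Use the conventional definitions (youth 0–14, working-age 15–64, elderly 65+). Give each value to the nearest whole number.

0–14: 5 502 + 3 513 = 9 015
15–64: 3 778 + 10 143 + 9 955 + 7 481 + 10 625 + 5 415 = 47 397
65+: 14 647
Youth dependency ratio = 9 015 / 47 397 × 100 = 19
Old-age dependency ratio = 14 647 / 47 397 × 100 = 31
Total dependency ratio = (9 015 + 14 647) / 47 397 × 100 = 23 662 / 47 397 × 100 = 50

Youth dependency ratio: 19
Old-age dependency ratio: 31
Total dependency ratio: 50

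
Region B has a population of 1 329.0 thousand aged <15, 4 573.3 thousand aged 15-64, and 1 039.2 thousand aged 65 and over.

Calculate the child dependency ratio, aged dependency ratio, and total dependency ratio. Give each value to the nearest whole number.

Youth dependency ratio: 29
Old-age dependency ratio: 23
Total dependency ratio: 52

Youth dependency ratio = 1 329.0 / 4 573.3 × 100 = 29
Old-age dependency ratio = 1 039.2 / 4 573.3 × 100 = 23
Total dependency ratio = (1 329.0 + 1 039.2) / 4 573.3 × 100 = 2 368.2 / 4 573.3 × 100 = 52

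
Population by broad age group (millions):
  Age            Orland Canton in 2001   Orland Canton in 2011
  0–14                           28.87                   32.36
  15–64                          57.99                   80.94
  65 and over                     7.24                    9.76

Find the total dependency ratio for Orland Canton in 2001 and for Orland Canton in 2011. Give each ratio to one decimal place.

Orland Canton in 2001: (28.87 + 7.24) / 57.99 × 100 = 36.11 / 57.99 × 100 = 62.3
Orland Canton in 2011: (32.36 + 9.76) / 80.94 × 100 = 42.12 / 80.94 × 100 = 52.0

Orland Canton in 2001: 62.3
Orland Canton in 2011: 52.0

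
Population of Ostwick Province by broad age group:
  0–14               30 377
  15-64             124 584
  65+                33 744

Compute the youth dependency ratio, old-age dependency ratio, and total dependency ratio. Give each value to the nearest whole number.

Youth dependency ratio: 24
Old-age dependency ratio: 27
Total dependency ratio: 51

Youth dependency ratio = 30 377 / 124 584 × 100 = 24
Old-age dependency ratio = 33 744 / 124 584 × 100 = 27
Total dependency ratio = (30 377 + 33 744) / 124 584 × 100 = 64 121 / 124 584 × 100 = 51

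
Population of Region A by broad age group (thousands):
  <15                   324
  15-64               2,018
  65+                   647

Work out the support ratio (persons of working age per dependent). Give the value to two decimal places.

Support ratio = 2,018 / (324 + 647) = 2,018 / 971 = 2.08

Support ratio: 2.08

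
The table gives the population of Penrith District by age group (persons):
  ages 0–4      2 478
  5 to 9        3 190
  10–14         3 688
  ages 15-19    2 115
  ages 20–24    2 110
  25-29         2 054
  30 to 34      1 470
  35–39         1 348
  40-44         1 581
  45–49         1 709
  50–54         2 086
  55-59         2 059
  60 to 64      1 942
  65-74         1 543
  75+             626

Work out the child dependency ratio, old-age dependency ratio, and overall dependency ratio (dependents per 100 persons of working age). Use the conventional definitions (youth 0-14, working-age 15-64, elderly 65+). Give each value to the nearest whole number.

Youth dependency ratio: 51
Old-age dependency ratio: 12
Total dependency ratio: 62

0–14: 2 478 + 3 190 + 3 688 = 9 356
15–64: 2 115 + 2 110 + 2 054 + 1 470 + 1 348 + 1 581 + 1 709 + 2 086 + 2 059 + 1 942 = 18 474
65+: 1 543 + 626 = 2 169
Youth dependency ratio = 9 356 / 18 474 × 100 = 51
Old-age dependency ratio = 2 169 / 18 474 × 100 = 12
Total dependency ratio = (9 356 + 2 169) / 18 474 × 100 = 11 525 / 18 474 × 100 = 62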